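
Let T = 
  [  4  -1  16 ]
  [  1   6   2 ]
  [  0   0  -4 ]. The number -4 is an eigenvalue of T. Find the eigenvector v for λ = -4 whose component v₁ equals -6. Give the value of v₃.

3

T + 4I = [[8, -1, 16], [1, 10, 2], [0, 0, 0]].
Solving (T + 4I)v = 0 gives the eigenspace spanned by (-6, 0, 3).
With v₁ = -6, v = (-6, 0, 3), so v₃ = 3.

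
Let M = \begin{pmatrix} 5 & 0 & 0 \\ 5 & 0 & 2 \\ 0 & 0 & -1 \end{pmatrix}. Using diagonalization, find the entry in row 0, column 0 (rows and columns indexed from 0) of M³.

Characteristic polynomial: r^3 - 4r^2 - 5r = r(r - 5)(r + 1), so the eigenvalues are -1, 0, 5.
r=5: eigenvector (1, 1, 0).
r=0: eigenvector (0, 1, 0).
r=-1: eigenvector (0, -2, 1).
P = [[1, 0, 0], [1, 1, -2], [0, 0, 1]], D = diag(5, 0, -1), P⁻¹ = [[1, 0, 0], [-1, 1, 2], [0, 0, 1]].
M³ = P·diag(125, 0, -1)·P⁻¹ = [[125, 0, 0], [125, 0, 2], [0, 0, -1]].
The requested entry is 125.

125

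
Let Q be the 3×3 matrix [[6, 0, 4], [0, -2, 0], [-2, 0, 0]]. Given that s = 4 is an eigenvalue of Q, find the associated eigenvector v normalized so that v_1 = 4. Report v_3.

Q − 4I = [[2, 0, 4], [0, -6, 0], [-2, 0, -4]].
Solving (Q − 4I)v = 0 gives the eigenspace spanned by (4, 0, -2).
With v_1 = 4, v = (4, 0, -2), so v_3 = -2.

-2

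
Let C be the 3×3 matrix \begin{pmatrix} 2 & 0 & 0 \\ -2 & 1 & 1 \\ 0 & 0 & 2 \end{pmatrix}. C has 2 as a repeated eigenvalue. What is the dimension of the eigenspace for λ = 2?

2

C − 2I = [[0, 0, 0], [-2, -1, 1], [0, 0, 0]].
This matrix has rank 1, so its null space has dimension 3 − 1 = 2.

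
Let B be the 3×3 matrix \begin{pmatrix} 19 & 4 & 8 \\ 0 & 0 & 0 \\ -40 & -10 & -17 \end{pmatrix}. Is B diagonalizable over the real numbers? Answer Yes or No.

Characteristic polynomial: p(t) = t^3 - 2t^2 - 3t = t(t - 3)(t + 1).
All 3 eigenvalues are distinct, so B is diagonalizable.

Yes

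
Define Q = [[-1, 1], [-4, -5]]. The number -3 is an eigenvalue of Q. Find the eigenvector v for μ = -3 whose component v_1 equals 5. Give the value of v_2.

-10

Q + 3I = [[2, 1], [-4, -2]].
Solving (Q + 3I)v = 0 gives the eigenspace spanned by (5, -10).
With v_1 = 5, v = (5, -10), so v_2 = -10.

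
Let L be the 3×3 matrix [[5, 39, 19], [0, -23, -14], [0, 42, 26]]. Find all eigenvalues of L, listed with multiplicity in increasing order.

Characteristic polynomial: p(λ) = λ^3 - 8λ^2 + 5λ + 50 = (λ - 5)^2(λ + 2).
Roots (with multiplicity): -2, 5, 5.

-2, 5, 5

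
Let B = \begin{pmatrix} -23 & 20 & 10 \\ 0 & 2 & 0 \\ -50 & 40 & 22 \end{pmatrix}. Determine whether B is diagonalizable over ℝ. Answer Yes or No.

Yes

Characteristic polynomial: p(μ) = μ^3 - μ^2 - 8μ + 12 = (μ - 2)^2(μ + 3).
μ = 2 has algebraic multiplicity 2; rank(B − 2I) = 1, so geometric multiplicity = 2.
Every eigenvalue has geometric = algebraic multiplicity, so B is diagonalizable.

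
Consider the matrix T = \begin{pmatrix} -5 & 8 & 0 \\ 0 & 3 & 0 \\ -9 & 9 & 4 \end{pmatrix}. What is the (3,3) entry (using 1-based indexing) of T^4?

256

Characteristic polynomial: r^3 - 2r^2 - 23r + 60 = (r - 4)(r - 3)(r + 5), so the eigenvalues are -5, 3, 4.
r=-5: eigenvector (1, 0, 1).
r=3: eigenvector (1, 1, 0).
r=4: eigenvector (0, 0, 1).
P = [[1, 1, 0], [0, 1, 0], [1, 0, 1]], D = diag(-5, 3, 4), P⁻¹ = [[1, -1, 0], [0, 1, 0], [-1, 1, 1]].
T⁴ = P·diag(625, 81, 256)·P⁻¹ = [[625, -544, 0], [0, 81, 0], [369, -369, 256]].
The requested entry is 256.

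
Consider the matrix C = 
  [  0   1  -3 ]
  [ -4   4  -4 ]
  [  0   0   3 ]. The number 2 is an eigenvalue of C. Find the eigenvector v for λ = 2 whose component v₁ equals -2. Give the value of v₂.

-4

C − 2I = [[-2, 1, -3], [-4, 2, -4], [0, 0, 1]].
Solving (C − 2I)v = 0 gives the eigenspace spanned by (-2, -4, 0).
With v₁ = -2, v = (-2, -4, 0), so v₂ = -4.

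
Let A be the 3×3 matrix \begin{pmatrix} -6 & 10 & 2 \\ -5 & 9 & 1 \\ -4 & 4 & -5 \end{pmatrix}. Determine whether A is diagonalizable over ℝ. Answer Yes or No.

Characteristic polynomial: p(λ) = λ^3 + 2λ^2 - 15λ - 36 = (λ - 4)(λ + 3)^2.
λ = -3 has algebraic multiplicity 2; rank(A + 3I) = 2, so geometric multiplicity = 1.
Geometric multiplicity < algebraic multiplicity, so A is not diagonalizable.

No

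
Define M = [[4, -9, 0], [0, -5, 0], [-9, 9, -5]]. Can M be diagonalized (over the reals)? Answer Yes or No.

Yes

Characteristic polynomial: p(μ) = μ^3 + 6μ^2 - 15μ - 100 = (μ - 4)(μ + 5)^2.
μ = -5 has algebraic multiplicity 2; rank(M + 5I) = 1, so geometric multiplicity = 2.
Every eigenvalue has geometric = algebraic multiplicity, so M is diagonalizable.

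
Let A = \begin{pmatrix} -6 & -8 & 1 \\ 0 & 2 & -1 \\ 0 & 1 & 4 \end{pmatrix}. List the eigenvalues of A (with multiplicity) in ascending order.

-6, 3, 3

Characteristic polynomial: p(λ) = λ^3 - 27λ + 54 = (λ - 3)^2(λ + 6).
Roots (with multiplicity): -6, 3, 3.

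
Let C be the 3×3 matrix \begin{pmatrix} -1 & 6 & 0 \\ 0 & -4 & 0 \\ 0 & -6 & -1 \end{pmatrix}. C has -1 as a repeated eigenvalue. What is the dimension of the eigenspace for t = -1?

C + 1I = [[0, 6, 0], [0, -3, 0], [0, -6, 0]].
This matrix has rank 1, so its null space has dimension 3 − 1 = 2.

2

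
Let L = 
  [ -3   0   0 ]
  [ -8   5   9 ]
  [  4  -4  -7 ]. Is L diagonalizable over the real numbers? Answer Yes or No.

No

Characteristic polynomial: p(μ) = μ^3 + 5μ^2 + 7μ + 3 = (μ + 1)^2(μ + 3).
μ = -1 has algebraic multiplicity 2; rank(L + 1I) = 2, so geometric multiplicity = 1.
Geometric multiplicity < algebraic multiplicity, so L is not diagonalizable.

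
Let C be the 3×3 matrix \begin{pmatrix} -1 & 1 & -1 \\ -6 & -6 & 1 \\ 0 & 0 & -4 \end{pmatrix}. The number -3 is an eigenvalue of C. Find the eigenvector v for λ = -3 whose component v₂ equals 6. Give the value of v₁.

C + 3I = [[2, 1, -1], [-6, -3, 1], [0, 0, -1]].
Solving (C + 3I)v = 0 gives the eigenspace spanned by (-3, 6, 0).
With v₂ = 6, v = (-3, 6, 0), so v₁ = -3.

-3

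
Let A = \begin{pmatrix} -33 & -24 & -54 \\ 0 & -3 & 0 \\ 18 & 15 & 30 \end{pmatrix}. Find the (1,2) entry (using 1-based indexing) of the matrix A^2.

54

Characteristic polynomial: r^3 + 6r^2 - 9r - 54 = (r - 3)(r + 3)(r + 6), so the eigenvalues are -6, -3, 3.
r=3: eigenvector (-3, 0, 2).
r=-3: eigenvector (1, 1, -1).
r=-6: eigenvector (-2, 0, 1).
P = [[-3, 1, -2], [0, 1, 0], [2, -1, 1]], D = diag(3, -3, -6), P⁻¹ = [[1, 1, 2], [0, 1, 0], [-2, -1, -3]].
A² = P·diag(9, 9, 36)·P⁻¹ = [[117, 54, 162], [0, 9, 0], [-54, -27, -72]].
The requested entry is 54.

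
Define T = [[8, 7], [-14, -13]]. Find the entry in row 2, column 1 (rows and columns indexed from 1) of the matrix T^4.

Characteristic polynomial: λ^2 + 5λ - 6 = (λ - 1)(λ + 6), so the eigenvalues are -6, 1.
λ=1: eigenvector (1, -1).
λ=-6: eigenvector (1, -2).
P = [[1, 1], [-1, -2]], D = diag(1, -6), P⁻¹ = [[2, 1], [-1, -1]].
T⁴ = P·diag(1, 1296)·P⁻¹ = [[-1294, -1295], [2590, 2591]].
The requested entry is 2590.

2590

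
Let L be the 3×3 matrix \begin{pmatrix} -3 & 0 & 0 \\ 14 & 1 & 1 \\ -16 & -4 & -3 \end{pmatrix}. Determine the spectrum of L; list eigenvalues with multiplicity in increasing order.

Characteristic polynomial: p(r) = r^3 + 5r^2 + 7r + 3 = (r + 1)^2(r + 3).
Roots (with multiplicity): -3, -1, -1.

-3, -1, -1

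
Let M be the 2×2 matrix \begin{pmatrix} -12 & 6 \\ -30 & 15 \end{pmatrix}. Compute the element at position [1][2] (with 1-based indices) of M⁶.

Characteristic polynomial: r^2 - 3r = r(r - 3), so the eigenvalues are 0, 3.
r=0: eigenvector (1, 2).
r=3: eigenvector (2, 5).
P = [[1, 2], [2, 5]], D = diag(0, 3), P⁻¹ = [[5, -2], [-2, 1]].
M⁶ = P·diag(0, 729)·P⁻¹ = [[-2916, 1458], [-7290, 3645]].
The requested entry is 1458.

1458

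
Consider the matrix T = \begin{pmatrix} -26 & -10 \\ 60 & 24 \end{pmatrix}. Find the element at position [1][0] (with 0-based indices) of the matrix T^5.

Characteristic polynomial: μ^2 + 2μ - 24 = (μ - 4)(μ + 6), so the eigenvalues are -6, 4.
μ=4: eigenvector (-1, 3).
μ=-6: eigenvector (1, -2).
P = [[-1, 1], [3, -2]], D = diag(4, -6), P⁻¹ = [[2, 1], [3, 1]].
T⁵ = P·diag(1024, -7776)·P⁻¹ = [[-25376, -8800], [52800, 18624]].
The requested entry is 52800.

52800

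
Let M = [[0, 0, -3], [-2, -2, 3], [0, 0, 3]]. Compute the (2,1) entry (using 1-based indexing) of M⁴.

Characteristic polynomial: s^3 - s^2 - 6s = s(s - 3)(s + 2), so the eigenvalues are -2, 0, 3.
s=0: eigenvector (1, -1, 0).
s=-2: eigenvector (0, 1, 0).
s=3: eigenvector (-1, 1, 1).
P = [[1, 0, -1], [-1, 1, 1], [0, 0, 1]], D = diag(0, -2, 3), P⁻¹ = [[1, 0, 1], [1, 1, 0], [0, 0, 1]].
M⁴ = P·diag(0, 16, 81)·P⁻¹ = [[0, 0, -81], [16, 16, 81], [0, 0, 81]].
The requested entry is 16.

16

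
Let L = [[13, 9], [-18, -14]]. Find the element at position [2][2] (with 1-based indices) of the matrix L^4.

994

Characteristic polynomial: μ^2 + μ - 20 = (μ - 4)(μ + 5), so the eigenvalues are -5, 4.
μ=-5: eigenvector (-1, 2).
μ=4: eigenvector (-1, 1).
P = [[-1, -1], [2, 1]], D = diag(-5, 4), P⁻¹ = [[1, 1], [-2, -1]].
L⁴ = P·diag(625, 256)·P⁻¹ = [[-113, -369], [738, 994]].
The requested entry is 994.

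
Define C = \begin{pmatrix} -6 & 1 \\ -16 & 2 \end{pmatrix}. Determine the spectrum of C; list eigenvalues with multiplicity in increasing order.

Characteristic polynomial: p(r) = r^2 + 4r + 4 = (r + 2)^2.
Roots (with multiplicity): -2, -2.

-2, -2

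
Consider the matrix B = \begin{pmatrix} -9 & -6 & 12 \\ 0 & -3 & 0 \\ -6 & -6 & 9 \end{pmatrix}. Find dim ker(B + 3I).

B + 3I = [[-6, -6, 12], [0, 0, 0], [-6, -6, 12]].
This matrix has rank 1, so its null space has dimension 3 − 1 = 2.

2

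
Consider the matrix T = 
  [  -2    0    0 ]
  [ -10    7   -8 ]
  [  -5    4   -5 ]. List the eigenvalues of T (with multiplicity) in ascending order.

-2, -1, 3

Characteristic polynomial: p(r) = r^3 - 7r - 6 = (r - 3)(r + 1)(r + 2).
Roots (with multiplicity): -2, -1, 3.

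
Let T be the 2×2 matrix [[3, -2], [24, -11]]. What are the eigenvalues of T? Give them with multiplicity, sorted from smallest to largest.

-5, -3

Characteristic polynomial: p(μ) = μ^2 + 8μ + 15 = (μ + 3)(μ + 5).
Roots (with multiplicity): -5, -3.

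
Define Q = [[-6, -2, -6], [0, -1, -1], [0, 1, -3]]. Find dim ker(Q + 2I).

1

Q + 2I = [[-4, -2, -6], [0, 1, -1], [0, 1, -1]].
This matrix has rank 2, so its null space has dimension 3 − 2 = 1.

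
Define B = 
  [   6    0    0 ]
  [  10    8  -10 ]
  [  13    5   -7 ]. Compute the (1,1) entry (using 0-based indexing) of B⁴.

Characteristic polynomial: s^3 - 7s^2 + 36 = (s - 6)(s - 3)(s + 2), so the eigenvalues are -2, 3, 6.
s=6: eigenvector (1, 0, 1).
s=3: eigenvector (0, 2, 1).
s=-2: eigenvector (0, -1, -1).
P = [[1, 0, 0], [0, 2, -1], [1, 1, -1]], D = diag(6, 3, -2), P⁻¹ = [[1, 0, 0], [1, 1, -1], [2, 1, -2]].
B⁴ = P·diag(1296, 81, 16)·P⁻¹ = [[1296, 0, 0], [130, 146, -130], [1345, 65, -49]].
The requested entry is 146.

146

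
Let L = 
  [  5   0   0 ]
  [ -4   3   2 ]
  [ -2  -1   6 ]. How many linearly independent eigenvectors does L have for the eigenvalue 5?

L − 5I = [[0, 0, 0], [-4, -2, 2], [-2, -1, 1]].
This matrix has rank 1, so its null space has dimension 3 − 1 = 2.

2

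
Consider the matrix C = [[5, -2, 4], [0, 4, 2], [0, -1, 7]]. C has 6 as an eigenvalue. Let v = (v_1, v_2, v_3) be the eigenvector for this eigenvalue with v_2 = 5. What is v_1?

C − 6I = [[-1, -2, 4], [0, -2, 2], [0, -1, 1]].
Solving (C − 6I)v = 0 gives the eigenspace spanned by (10, 5, 5).
With v_2 = 5, v = (10, 5, 5), so v_1 = 10.

10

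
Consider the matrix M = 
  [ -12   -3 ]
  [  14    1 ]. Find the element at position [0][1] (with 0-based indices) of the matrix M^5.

Characteristic polynomial: t^2 + 11t + 30 = (t + 5)(t + 6), so the eigenvalues are -6, -5.
t=-6: eigenvector (1, -2).
t=-5: eigenvector (-3, 7).
P = [[1, -3], [-2, 7]], D = diag(-6, -5), P⁻¹ = [[7, 3], [2, 1]].
M⁵ = P·diag(-7776, -3125)·P⁻¹ = [[-35682, -13953], [65114, 24781]].
The requested entry is -13953.

-13953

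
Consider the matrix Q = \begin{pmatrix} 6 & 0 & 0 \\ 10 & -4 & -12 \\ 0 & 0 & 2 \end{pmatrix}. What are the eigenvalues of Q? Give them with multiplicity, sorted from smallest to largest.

Characteristic polynomial: p(λ) = λ^3 - 4λ^2 - 20λ + 48 = (λ - 6)(λ - 2)(λ + 4).
Roots (with multiplicity): -4, 2, 6.

-4, 2, 6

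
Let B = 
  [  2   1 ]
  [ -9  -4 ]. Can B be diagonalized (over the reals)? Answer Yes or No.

Characteristic polynomial: p(t) = t^2 + 2t + 1 = (t + 1)^2.
t = -1 has algebraic multiplicity 2; rank(B + 1I) = 1, so geometric multiplicity = 1.
Geometric multiplicity < algebraic multiplicity, so B is not diagonalizable.

No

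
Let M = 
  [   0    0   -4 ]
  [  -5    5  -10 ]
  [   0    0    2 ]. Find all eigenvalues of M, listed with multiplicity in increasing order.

0, 2, 5

Characteristic polynomial: p(s) = s^3 - 7s^2 + 10s = s(s - 5)(s - 2).
Roots (with multiplicity): 0, 2, 5.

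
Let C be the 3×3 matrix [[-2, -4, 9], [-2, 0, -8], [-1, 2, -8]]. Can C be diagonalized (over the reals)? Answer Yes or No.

No

Characteristic polynomial: p(t) = t^3 + 10t^2 + 33t + 36 = (t + 3)^2(t + 4).
t = -3 has algebraic multiplicity 2; rank(C + 3I) = 2, so geometric multiplicity = 1.
Geometric multiplicity < algebraic multiplicity, so C is not diagonalizable.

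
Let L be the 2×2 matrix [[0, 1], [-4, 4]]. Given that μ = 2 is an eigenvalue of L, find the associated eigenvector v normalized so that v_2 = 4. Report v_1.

L − 2I = [[-2, 1], [-4, 2]].
Solving (L − 2I)v = 0 gives the eigenspace spanned by (2, 4).
With v_2 = 4, v = (2, 4), so v_1 = 2.

2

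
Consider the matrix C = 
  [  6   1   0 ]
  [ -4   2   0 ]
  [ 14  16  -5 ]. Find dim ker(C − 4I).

C − 4I = [[2, 1, 0], [-4, -2, 0], [14, 16, -9]].
This matrix has rank 2, so its null space has dimension 3 − 2 = 1.

1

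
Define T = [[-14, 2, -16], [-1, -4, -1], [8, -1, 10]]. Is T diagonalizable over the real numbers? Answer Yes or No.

No

Characteristic polynomial: p(r) = r^3 + 8r^2 + 5r - 50 = (r - 2)(r + 5)^2.
r = -5 has algebraic multiplicity 2; rank(T + 5I) = 2, so geometric multiplicity = 1.
Geometric multiplicity < algebraic multiplicity, so T is not diagonalizable.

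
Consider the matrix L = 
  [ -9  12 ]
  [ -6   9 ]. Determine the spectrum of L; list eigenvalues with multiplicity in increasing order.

-3, 3

Characteristic polynomial: p(t) = t^2 - 9 = (t - 3)(t + 3).
Roots (with multiplicity): -3, 3.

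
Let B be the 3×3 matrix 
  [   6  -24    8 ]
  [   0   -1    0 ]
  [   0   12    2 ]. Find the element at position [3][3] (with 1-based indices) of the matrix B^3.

Characteristic polynomial: s^3 - 7s^2 + 4s + 12 = (s - 6)(s - 2)(s + 1), so the eigenvalues are -1, 2, 6.
s=6: eigenvector (1, 0, 0).
s=-1: eigenvector (8, 1, -4).
s=2: eigenvector (-2, 0, 1).
P = [[1, 8, -2], [0, 1, 0], [0, -4, 1]], D = diag(6, -1, 2), P⁻¹ = [[1, 0, 2], [0, 1, 0], [0, 4, 1]].
B³ = P·diag(216, -1, 8)·P⁻¹ = [[216, -72, 416], [0, -1, 0], [0, 36, 8]].
The requested entry is 8.

8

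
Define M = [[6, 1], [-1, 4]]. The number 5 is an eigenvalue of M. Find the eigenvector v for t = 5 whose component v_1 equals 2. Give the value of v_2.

M − 5I = [[1, 1], [-1, -1]].
Solving (M − 5I)v = 0 gives the eigenspace spanned by (2, -2).
With v_1 = 2, v = (2, -2), so v_2 = -2.

-2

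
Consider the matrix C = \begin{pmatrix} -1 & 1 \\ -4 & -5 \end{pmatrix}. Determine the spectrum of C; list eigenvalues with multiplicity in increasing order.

-3, -3

Characteristic polynomial: p(λ) = λ^2 + 6λ + 9 = (λ + 3)^2.
Roots (with multiplicity): -3, -3.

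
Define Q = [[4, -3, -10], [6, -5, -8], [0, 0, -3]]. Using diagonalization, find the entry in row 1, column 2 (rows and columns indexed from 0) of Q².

4

Characteristic polynomial: μ^3 + 4μ^2 + μ - 6 = (μ - 1)(μ + 2)(μ + 3), so the eigenvalues are -3, -2, 1.
μ=1: eigenvector (1, 1, 0).
μ=-2: eigenvector (1, 2, 0).
μ=-3: eigenvector (1, -1, 1).
P = [[1, 1, 1], [1, 2, -1], [0, 0, 1]], D = diag(1, -2, -3), P⁻¹ = [[2, -1, -3], [-1, 1, 2], [0, 0, 1]].
Q² = P·diag(1, 4, 9)·P⁻¹ = [[-2, 3, 14], [-6, 7, 4], [0, 0, 9]].
The requested entry is 4.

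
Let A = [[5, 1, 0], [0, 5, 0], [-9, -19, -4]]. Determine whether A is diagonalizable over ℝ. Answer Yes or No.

Characteristic polynomial: p(r) = r^3 - 6r^2 - 15r + 100 = (r - 5)^2(r + 4).
r = 5 has algebraic multiplicity 2; rank(A − 5I) = 2, so geometric multiplicity = 1.
Geometric multiplicity < algebraic multiplicity, so A is not diagonalizable.

No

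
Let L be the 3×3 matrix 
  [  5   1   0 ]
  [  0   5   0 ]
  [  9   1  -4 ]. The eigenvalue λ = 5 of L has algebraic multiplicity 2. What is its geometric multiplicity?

L − 5I = [[0, 1, 0], [0, 0, 0], [9, 1, -9]].
This matrix has rank 2, so its null space has dimension 3 − 2 = 1.

1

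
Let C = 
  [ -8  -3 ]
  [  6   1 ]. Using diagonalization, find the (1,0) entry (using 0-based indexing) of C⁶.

Characteristic polynomial: s^2 + 7s + 10 = (s + 2)(s + 5), so the eigenvalues are -5, -2.
s=-5: eigenvector (-1, 1).
s=-2: eigenvector (1, -2).
P = [[-1, 1], [1, -2]], D = diag(-5, -2), P⁻¹ = [[-2, -1], [-1, -1]].
C⁶ = P·diag(15625, 64)·P⁻¹ = [[31186, 15561], [-31122, -15497]].
The requested entry is -31122.

-31122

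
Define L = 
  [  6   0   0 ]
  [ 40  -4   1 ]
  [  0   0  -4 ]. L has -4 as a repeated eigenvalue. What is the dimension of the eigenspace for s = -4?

1

L + 4I = [[10, 0, 0], [40, 0, 1], [0, 0, 0]].
This matrix has rank 2, so its null space has dimension 3 − 2 = 1.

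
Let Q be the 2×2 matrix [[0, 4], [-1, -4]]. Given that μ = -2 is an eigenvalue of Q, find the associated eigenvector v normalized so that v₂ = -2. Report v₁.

Q + 2I = [[2, 4], [-1, -2]].
Solving (Q + 2I)v = 0 gives the eigenspace spanned by (4, -2).
With v₂ = -2, v = (4, -2), so v₁ = 4.

4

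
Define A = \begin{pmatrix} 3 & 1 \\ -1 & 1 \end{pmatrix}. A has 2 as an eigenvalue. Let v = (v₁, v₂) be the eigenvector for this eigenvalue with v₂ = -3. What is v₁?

A − 2I = [[1, 1], [-1, -1]].
Solving (A − 2I)v = 0 gives the eigenspace spanned by (3, -3).
With v₂ = -3, v = (3, -3), so v₁ = 3.

3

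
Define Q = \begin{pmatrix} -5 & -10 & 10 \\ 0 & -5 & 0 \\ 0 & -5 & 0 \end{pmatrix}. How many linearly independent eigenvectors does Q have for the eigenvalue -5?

2

Q + 5I = [[0, -10, 10], [0, 0, 0], [0, -5, 5]].
This matrix has rank 1, so its null space has dimension 3 − 1 = 2.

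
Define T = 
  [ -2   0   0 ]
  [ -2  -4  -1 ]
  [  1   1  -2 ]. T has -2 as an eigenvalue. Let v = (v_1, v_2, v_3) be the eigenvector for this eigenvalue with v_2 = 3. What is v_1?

-3

T + 2I = [[0, 0, 0], [-2, -2, -1], [1, 1, 0]].
Solving (T + 2I)v = 0 gives the eigenspace spanned by (-3, 3, 0).
With v_2 = 3, v = (-3, 3, 0), so v_1 = -3.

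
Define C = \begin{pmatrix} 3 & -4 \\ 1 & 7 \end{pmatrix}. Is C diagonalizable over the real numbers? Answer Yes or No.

Characteristic polynomial: p(r) = r^2 - 10r + 25 = (r - 5)^2.
r = 5 has algebraic multiplicity 2; rank(C − 5I) = 1, so geometric multiplicity = 1.
Geometric multiplicity < algebraic multiplicity, so C is not diagonalizable.

No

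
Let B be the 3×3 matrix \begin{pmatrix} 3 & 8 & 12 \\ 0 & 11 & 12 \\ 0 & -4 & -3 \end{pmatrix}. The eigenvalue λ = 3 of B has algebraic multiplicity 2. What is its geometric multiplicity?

2

B − 3I = [[0, 8, 12], [0, 8, 12], [0, -4, -6]].
This matrix has rank 1, so its null space has dimension 3 − 1 = 2.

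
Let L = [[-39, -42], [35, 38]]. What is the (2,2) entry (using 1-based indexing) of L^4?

Characteristic polynomial: λ^2 + λ - 12 = (λ - 3)(λ + 4), so the eigenvalues are -4, 3.
λ=3: eigenvector (1, -1).
λ=-4: eigenvector (6, -5).
P = [[1, 6], [-1, -5]], D = diag(3, -4), P⁻¹ = [[-5, -6], [1, 1]].
L⁴ = P·diag(81, 256)·P⁻¹ = [[1131, 1050], [-875, -794]].
The requested entry is -794.

-794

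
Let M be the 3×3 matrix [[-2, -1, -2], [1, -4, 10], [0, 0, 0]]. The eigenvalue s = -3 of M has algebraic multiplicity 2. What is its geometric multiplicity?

M + 3I = [[1, -1, -2], [1, -1, 10], [0, 0, 3]].
This matrix has rank 2, so its null space has dimension 3 − 2 = 1.

1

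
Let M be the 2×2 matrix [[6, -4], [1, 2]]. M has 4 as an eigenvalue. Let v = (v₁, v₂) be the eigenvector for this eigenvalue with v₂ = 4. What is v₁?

8

M − 4I = [[2, -4], [1, -2]].
Solving (M − 4I)v = 0 gives the eigenspace spanned by (8, 4).
With v₂ = 4, v = (8, 4), so v₁ = 8.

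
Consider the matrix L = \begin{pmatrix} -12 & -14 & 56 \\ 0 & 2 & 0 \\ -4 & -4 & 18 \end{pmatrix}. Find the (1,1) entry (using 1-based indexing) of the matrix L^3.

-384

Characteristic polynomial: μ^3 - 8μ^2 + 20μ - 16 = (μ - 4)(μ - 2)^2, so the eigenvalues are 2, 2, 4.
μ=2: eigenvector (-1, 1, 0).
μ=4: eigenvector (-7, 0, -2).
μ=2: eigenvector (4, 0, 1).
P = [[-1, -7, 4], [1, 0, 0], [0, -2, 1]], D = diag(2, 4, 2), P⁻¹ = [[0, 1, 0], [1, 1, -4], [2, 2, -7]].
L³ = P·diag(8, 64, 8)·P⁻¹ = [[-384, -392, 1568], [0, 8, 0], [-112, -112, 456]].
The requested entry is -384.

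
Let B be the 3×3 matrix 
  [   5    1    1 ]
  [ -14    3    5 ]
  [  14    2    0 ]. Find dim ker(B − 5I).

1

B − 5I = [[0, 1, 1], [-14, -2, 5], [14, 2, -5]].
This matrix has rank 2, so its null space has dimension 3 − 2 = 1.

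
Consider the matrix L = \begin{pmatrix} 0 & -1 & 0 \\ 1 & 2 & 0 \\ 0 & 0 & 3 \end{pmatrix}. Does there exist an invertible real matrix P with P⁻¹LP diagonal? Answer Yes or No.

Characteristic polynomial: p(r) = r^3 - 5r^2 + 7r - 3 = (r - 3)(r - 1)^2.
r = 1 has algebraic multiplicity 2; rank(L − 1I) = 2, so geometric multiplicity = 1.
Geometric multiplicity < algebraic multiplicity, so L is not diagonalizable.

No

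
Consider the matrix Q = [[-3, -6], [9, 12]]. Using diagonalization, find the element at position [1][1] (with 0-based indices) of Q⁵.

Characteristic polynomial: λ^2 - 9λ + 18 = (λ - 6)(λ - 3), so the eigenvalues are 3, 6.
λ=6: eigenvector (-2, 3).
λ=3: eigenvector (-1, 1).
P = [[-2, -1], [3, 1]], D = diag(6, 3), P⁻¹ = [[1, 1], [-3, -2]].
Q⁵ = P·diag(7776, 243)·P⁻¹ = [[-14823, -15066], [22599, 22842]].
The requested entry is 22842.

22842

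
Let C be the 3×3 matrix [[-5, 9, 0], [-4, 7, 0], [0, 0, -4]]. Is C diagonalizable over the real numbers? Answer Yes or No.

Characteristic polynomial: p(s) = s^3 + 2s^2 - 7s + 4 = (s - 1)^2(s + 4).
s = 1 has algebraic multiplicity 2; rank(C − 1I) = 2, so geometric multiplicity = 1.
Geometric multiplicity < algebraic multiplicity, so C is not diagonalizable.

No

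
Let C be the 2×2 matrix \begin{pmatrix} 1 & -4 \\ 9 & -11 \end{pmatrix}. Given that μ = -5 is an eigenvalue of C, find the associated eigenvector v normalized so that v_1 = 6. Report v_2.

9

C + 5I = [[6, -4], [9, -6]].
Solving (C + 5I)v = 0 gives the eigenspace spanned by (6, 9).
With v_1 = 6, v = (6, 9), so v_2 = 9.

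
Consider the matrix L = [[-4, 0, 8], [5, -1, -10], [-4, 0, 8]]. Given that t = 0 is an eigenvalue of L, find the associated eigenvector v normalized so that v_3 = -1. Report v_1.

L = [[-4, 0, 8], [5, -1, -10], [-4, 0, 8]].
Solving (L)v = 0 gives the eigenspace spanned by (-2, 0, -1).
With v_3 = -1, v = (-2, 0, -1), so v_1 = -2.

-2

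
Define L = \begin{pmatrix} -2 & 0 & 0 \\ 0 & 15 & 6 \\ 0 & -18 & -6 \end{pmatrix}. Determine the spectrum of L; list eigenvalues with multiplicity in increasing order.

-2, 3, 6

Characteristic polynomial: p(t) = t^3 - 7t^2 + 36 = (t - 6)(t - 3)(t + 2).
Roots (with multiplicity): -2, 3, 6.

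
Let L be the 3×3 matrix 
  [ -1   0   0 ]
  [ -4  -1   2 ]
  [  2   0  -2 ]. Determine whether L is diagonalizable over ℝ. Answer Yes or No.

Yes

Characteristic polynomial: p(s) = s^3 + 4s^2 + 5s + 2 = (s + 1)^2(s + 2).
s = -1 has algebraic multiplicity 2; rank(L + 1I) = 1, so geometric multiplicity = 2.
Every eigenvalue has geometric = algebraic multiplicity, so L is diagonalizable.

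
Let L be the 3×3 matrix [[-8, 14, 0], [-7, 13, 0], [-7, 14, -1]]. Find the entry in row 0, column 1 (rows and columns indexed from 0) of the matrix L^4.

Characteristic polynomial: r^3 - 4r^2 - 11r - 6 = (r - 6)(r + 1)^2, so the eigenvalues are -1, -1, 6.
r=-1: eigenvector (2, 1, 2).
r=6: eigenvector (1, 1, 1).
r=-1: eigenvector (0, 0, 1).
P = [[2, 1, 0], [1, 1, 0], [2, 1, 1]], D = diag(-1, 6, -1), P⁻¹ = [[1, -1, 0], [-1, 2, 0], [-1, 0, 1]].
L⁴ = P·diag(1, 1296, 1)·P⁻¹ = [[-1294, 2590, 0], [-1295, 2591, 0], [-1295, 2590, 1]].
The requested entry is 2590.

2590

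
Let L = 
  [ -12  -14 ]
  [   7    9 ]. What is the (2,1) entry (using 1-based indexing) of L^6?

-15561

Characteristic polynomial: λ^2 + 3λ - 10 = (λ - 2)(λ + 5), so the eigenvalues are -5, 2.
λ=2: eigenvector (1, -1).
λ=-5: eigenvector (-2, 1).
P = [[1, -2], [-1, 1]], D = diag(2, -5), P⁻¹ = [[-1, -2], [-1, -1]].
L⁶ = P·diag(64, 15625)·P⁻¹ = [[31186, 31122], [-15561, -15497]].
The requested entry is -15561.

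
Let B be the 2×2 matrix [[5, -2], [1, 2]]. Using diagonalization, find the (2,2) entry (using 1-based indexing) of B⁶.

Characteristic polynomial: μ^2 - 7μ + 12 = (μ - 4)(μ - 3), so the eigenvalues are 3, 4.
μ=3: eigenvector (1, 1).
μ=4: eigenvector (-2, -1).
P = [[1, -2], [1, -1]], D = diag(3, 4), P⁻¹ = [[-1, 2], [-1, 1]].
B⁶ = P·diag(729, 4096)·P⁻¹ = [[7463, -6734], [3367, -2638]].
The requested entry is -2638.

-2638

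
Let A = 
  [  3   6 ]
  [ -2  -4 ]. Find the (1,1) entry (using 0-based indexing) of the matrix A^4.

4

Characteristic polynomial: s^2 + s = s(s + 1), so the eigenvalues are -1, 0.
s=0: eigenvector (-2, 1).
s=-1: eigenvector (3, -2).
P = [[-2, 3], [1, -2]], D = diag(0, -1), P⁻¹ = [[-2, -3], [-1, -2]].
A⁴ = P·diag(0, 1)·P⁻¹ = [[-3, -6], [2, 4]].
The requested entry is 4.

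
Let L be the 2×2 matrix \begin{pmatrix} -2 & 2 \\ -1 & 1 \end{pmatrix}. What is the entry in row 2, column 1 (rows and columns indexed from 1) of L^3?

Characteristic polynomial: μ^2 + μ = μ(μ + 1), so the eigenvalues are -1, 0.
μ=0: eigenvector (-1, -1).
μ=-1: eigenvector (2, 1).
P = [[-1, 2], [-1, 1]], D = diag(0, -1), P⁻¹ = [[1, -2], [1, -1]].
L³ = P·diag(0, -1)·P⁻¹ = [[-2, 2], [-1, 1]].
The requested entry is -1.

-1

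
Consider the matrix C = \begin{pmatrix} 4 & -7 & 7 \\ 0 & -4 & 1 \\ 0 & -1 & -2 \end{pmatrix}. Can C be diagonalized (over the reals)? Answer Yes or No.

Characteristic polynomial: p(μ) = μ^3 + 2μ^2 - 15μ - 36 = (μ - 4)(μ + 3)^2.
μ = -3 has algebraic multiplicity 2; rank(C + 3I) = 2, so geometric multiplicity = 1.
Geometric multiplicity < algebraic multiplicity, so C is not diagonalizable.

No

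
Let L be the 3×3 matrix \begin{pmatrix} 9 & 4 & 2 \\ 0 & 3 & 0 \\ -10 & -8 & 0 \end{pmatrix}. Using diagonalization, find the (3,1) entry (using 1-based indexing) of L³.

-610

Characteristic polynomial: r^3 - 12r^2 + 47r - 60 = (r - 5)(r - 4)(r - 3), so the eigenvalues are 3, 4, 5.
r=5: eigenvector (1, 0, -2).
r=4: eigenvector (-2, 0, 5).
r=3: eigenvector (-2, 1, 4).
P = [[1, -2, -2], [0, 0, 1], [-2, 5, 4]], D = diag(5, 4, 3), P⁻¹ = [[5, 2, 2], [2, 0, 1], [0, 1, 0]].
L³ = P·diag(125, 64, 27)·P⁻¹ = [[369, 196, 122], [0, 27, 0], [-610, -392, -180]].
The requested entry is -610.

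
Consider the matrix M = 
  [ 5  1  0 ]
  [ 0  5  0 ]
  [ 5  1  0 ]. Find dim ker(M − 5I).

M − 5I = [[0, 1, 0], [0, 0, 0], [5, 1, -5]].
This matrix has rank 2, so its null space has dimension 3 − 2 = 1.

1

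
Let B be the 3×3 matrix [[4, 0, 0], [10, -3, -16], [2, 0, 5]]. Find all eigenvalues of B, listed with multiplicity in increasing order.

-3, 4, 5

Characteristic polynomial: p(μ) = μ^3 - 6μ^2 - 7μ + 60 = (μ - 5)(μ - 4)(μ + 3).
Roots (with multiplicity): -3, 4, 5.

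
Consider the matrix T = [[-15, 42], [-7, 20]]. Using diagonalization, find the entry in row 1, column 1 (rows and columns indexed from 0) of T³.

Characteristic polynomial: s^2 - 5s - 6 = (s - 6)(s + 1), so the eigenvalues are -1, 6.
s=6: eigenvector (2, 1).
s=-1: eigenvector (3, 1).
P = [[2, 3], [1, 1]], D = diag(6, -1), P⁻¹ = [[-1, 3], [1, -2]].
T³ = P·diag(216, -1)·P⁻¹ = [[-435, 1302], [-217, 650]].
The requested entry is 650.

650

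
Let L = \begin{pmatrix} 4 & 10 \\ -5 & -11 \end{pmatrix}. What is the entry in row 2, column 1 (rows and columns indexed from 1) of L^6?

Characteristic polynomial: μ^2 + 7μ + 6 = (μ + 1)(μ + 6), so the eigenvalues are -6, -1.
μ=-6: eigenvector (-1, 1).
μ=-1: eigenvector (2, -1).
P = [[-1, 2], [1, -1]], D = diag(-6, -1), P⁻¹ = [[1, 2], [1, 1]].
L⁶ = P·diag(46656, 1)·P⁻¹ = [[-46654, -93310], [46655, 93311]].
The requested entry is 46655.

46655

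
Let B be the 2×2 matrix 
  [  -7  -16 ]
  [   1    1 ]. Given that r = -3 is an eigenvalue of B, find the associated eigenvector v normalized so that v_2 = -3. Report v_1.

12

B + 3I = [[-4, -16], [1, 4]].
Solving (B + 3I)v = 0 gives the eigenspace spanned by (12, -3).
With v_2 = -3, v = (12, -3), so v_1 = 12.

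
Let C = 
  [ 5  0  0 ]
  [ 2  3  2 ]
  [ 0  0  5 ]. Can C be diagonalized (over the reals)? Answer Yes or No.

Yes

Characteristic polynomial: p(μ) = μ^3 - 13μ^2 + 55μ - 75 = (μ - 5)^2(μ - 3).
μ = 5 has algebraic multiplicity 2; rank(C − 5I) = 1, so geometric multiplicity = 2.
Every eigenvalue has geometric = algebraic multiplicity, so C is diagonalizable.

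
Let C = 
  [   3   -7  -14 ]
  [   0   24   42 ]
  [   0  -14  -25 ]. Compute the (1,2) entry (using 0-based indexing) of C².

Characteristic polynomial: μ^3 - 2μ^2 - 15μ + 36 = (μ - 3)^2(μ + 4), so the eigenvalues are -4, 3, 3.
μ=-4: eigenvector (1, -3, 2).
μ=3: eigenvector (0, -2, 1).
μ=3: eigenvector (-1, 0, 0).
P = [[1, 0, -1], [-3, -2, 0], [2, 1, 0]], D = diag(-4, 3, 3), P⁻¹ = [[0, 1, 2], [0, -2, -3], [-1, 1, 2]].
C² = P·diag(16, 9, 9)·P⁻¹ = [[9, 7, 14], [0, -12, -42], [0, 14, 37]].
The requested entry is -42.

-42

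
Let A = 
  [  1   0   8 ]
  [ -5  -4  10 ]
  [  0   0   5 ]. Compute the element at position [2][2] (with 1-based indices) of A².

16

Characteristic polynomial: t^3 - 2t^2 - 19t + 20 = (t - 5)(t - 1)(t + 4), so the eigenvalues are -4, 1, 5.
t=-4: eigenvector (0, 1, 0).
t=1: eigenvector (1, -1, 0).
t=5: eigenvector (2, 0, 1).
P = [[0, 1, 2], [1, -1, 0], [0, 0, 1]], D = diag(-4, 1, 5), P⁻¹ = [[1, 1, -2], [1, 0, -2], [0, 0, 1]].
A² = P·diag(16, 1, 25)·P⁻¹ = [[1, 0, 48], [15, 16, -30], [0, 0, 25]].
The requested entry is 16.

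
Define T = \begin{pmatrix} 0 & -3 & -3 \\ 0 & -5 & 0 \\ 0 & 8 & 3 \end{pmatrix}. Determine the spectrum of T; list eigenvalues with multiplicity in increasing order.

-5, 0, 3

Characteristic polynomial: p(λ) = λ^3 + 2λ^2 - 15λ = λ(λ - 3)(λ + 5).
Roots (with multiplicity): -5, 0, 3.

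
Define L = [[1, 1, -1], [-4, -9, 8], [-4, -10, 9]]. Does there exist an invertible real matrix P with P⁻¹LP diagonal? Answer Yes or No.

No

Characteristic polynomial: p(s) = s^3 - s^2 - s + 1 = (s - 1)^2(s + 1).
s = 1 has algebraic multiplicity 2; rank(L − 1I) = 2, so geometric multiplicity = 1.
Geometric multiplicity < algebraic multiplicity, so L is not diagonalizable.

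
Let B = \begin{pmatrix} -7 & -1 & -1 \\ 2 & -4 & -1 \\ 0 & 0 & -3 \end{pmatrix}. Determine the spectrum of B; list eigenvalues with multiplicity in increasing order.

Characteristic polynomial: p(μ) = μ^3 + 14μ^2 + 63μ + 90 = (μ + 3)(μ + 5)(μ + 6).
Roots (with multiplicity): -6, -5, -3.

-6, -5, -3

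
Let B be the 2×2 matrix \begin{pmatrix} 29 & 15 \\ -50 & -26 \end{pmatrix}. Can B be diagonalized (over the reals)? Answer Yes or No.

Yes

Characteristic polynomial: p(t) = t^2 - 3t - 4 = (t - 4)(t + 1).
All 2 eigenvalues are distinct, so B is diagonalizable.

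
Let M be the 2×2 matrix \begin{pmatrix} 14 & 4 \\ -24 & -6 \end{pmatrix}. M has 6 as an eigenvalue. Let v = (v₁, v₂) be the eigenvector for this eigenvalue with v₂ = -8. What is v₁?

M − 6I = [[8, 4], [-24, -12]].
Solving (M − 6I)v = 0 gives the eigenspace spanned by (4, -8).
With v₂ = -8, v = (4, -8), so v₁ = 4.

4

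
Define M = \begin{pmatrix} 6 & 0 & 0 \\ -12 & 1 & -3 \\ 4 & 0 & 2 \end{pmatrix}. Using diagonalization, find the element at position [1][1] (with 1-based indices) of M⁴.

1296

Characteristic polynomial: s^3 - 9s^2 + 20s - 12 = (s - 6)(s - 2)(s - 1), so the eigenvalues are 1, 2, 6.
s=6: eigenvector (1, -3, 1).
s=1: eigenvector (0, 1, 0).
s=2: eigenvector (0, -3, 1).
P = [[1, 0, 0], [-3, 1, -3], [1, 0, 1]], D = diag(6, 1, 2), P⁻¹ = [[1, 0, 0], [0, 1, 3], [-1, 0, 1]].
M⁴ = P·diag(1296, 1, 16)·P⁻¹ = [[1296, 0, 0], [-3840, 1, -45], [1280, 0, 16]].
The requested entry is 1296.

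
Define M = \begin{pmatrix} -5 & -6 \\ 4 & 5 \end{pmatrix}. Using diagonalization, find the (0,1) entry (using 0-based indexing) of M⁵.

Characteristic polynomial: μ^2 - 1 = (μ - 1)(μ + 1), so the eigenvalues are -1, 1.
μ=1: eigenvector (1, -1).
μ=-1: eigenvector (-3, 2).
P = [[1, -3], [-1, 2]], D = diag(1, -1), P⁻¹ = [[-2, -3], [-1, -1]].
M⁵ = P·diag(1, -1)·P⁻¹ = [[-5, -6], [4, 5]].
The requested entry is -6.

-6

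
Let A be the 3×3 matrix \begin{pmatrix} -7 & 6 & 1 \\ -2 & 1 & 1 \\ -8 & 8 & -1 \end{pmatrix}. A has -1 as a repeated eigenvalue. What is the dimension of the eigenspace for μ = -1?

1

A + 1I = [[-6, 6, 1], [-2, 2, 1], [-8, 8, 0]].
This matrix has rank 2, so its null space has dimension 3 − 2 = 1.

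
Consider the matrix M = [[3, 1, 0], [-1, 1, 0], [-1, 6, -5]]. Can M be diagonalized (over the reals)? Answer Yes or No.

No

Characteristic polynomial: p(r) = r^3 + r^2 - 16r + 20 = (r - 2)^2(r + 5).
r = 2 has algebraic multiplicity 2; rank(M − 2I) = 2, so geometric multiplicity = 1.
Geometric multiplicity < algebraic multiplicity, so M is not diagonalizable.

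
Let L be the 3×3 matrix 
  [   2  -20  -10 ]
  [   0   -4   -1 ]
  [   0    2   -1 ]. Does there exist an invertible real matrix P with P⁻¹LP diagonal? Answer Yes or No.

Characteristic polynomial: p(t) = t^3 + 3t^2 - 4t - 12 = (t - 2)(t + 2)(t + 3).
All 3 eigenvalues are distinct, so L is diagonalizable.

Yes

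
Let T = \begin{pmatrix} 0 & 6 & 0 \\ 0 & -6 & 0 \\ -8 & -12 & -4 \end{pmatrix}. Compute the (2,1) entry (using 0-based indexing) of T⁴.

2592

Characteristic polynomial: λ^3 + 10λ^2 + 24λ = λ(λ + 4)(λ + 6), so the eigenvalues are -6, -4, 0.
λ=-4: eigenvector (0, 0, 1).
λ=-6: eigenvector (-1, 1, 2).
λ=0: eigenvector (1, 0, -2).
P = [[0, -1, 1], [0, 1, 0], [1, 2, -2]], D = diag(-4, -6, 0), P⁻¹ = [[2, 0, 1], [0, 1, 0], [1, 1, 0]].
T⁴ = P·diag(256, 1296, 0)·P⁻¹ = [[0, -1296, 0], [0, 1296, 0], [512, 2592, 256]].
The requested entry is 2592.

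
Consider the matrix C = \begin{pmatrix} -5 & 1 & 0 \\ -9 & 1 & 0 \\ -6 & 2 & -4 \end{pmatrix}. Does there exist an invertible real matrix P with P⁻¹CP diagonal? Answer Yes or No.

Characteristic polynomial: p(r) = r^3 + 8r^2 + 20r + 16 = (r + 2)^2(r + 4).
r = -2 has algebraic multiplicity 2; rank(C + 2I) = 2, so geometric multiplicity = 1.
Geometric multiplicity < algebraic multiplicity, so C is not diagonalizable.

No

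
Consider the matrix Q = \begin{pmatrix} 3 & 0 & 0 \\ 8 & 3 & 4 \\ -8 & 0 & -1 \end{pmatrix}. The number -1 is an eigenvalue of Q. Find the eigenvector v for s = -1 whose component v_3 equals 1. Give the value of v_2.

-1

Q + 1I = [[4, 0, 0], [8, 4, 4], [-8, 0, 0]].
Solving (Q + 1I)v = 0 gives the eigenspace spanned by (0, -1, 1).
With v_3 = 1, v = (0, -1, 1), so v_2 = -1.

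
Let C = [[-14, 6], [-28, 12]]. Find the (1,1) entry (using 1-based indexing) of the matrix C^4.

112

Characteristic polynomial: s^2 + 2s = s(s + 2), so the eigenvalues are -2, 0.
s=0: eigenvector (3, 7).
s=-2: eigenvector (1, 2).
P = [[3, 1], [7, 2]], D = diag(0, -2), P⁻¹ = [[-2, 1], [7, -3]].
C⁴ = P·diag(0, 16)·P⁻¹ = [[112, -48], [224, -96]].
The requested entry is 112.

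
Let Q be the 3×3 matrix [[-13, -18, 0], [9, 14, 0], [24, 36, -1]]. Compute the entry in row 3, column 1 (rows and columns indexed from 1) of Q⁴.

228

Characteristic polynomial: r^3 - 21r - 20 = (r - 5)(r + 1)(r + 4), so the eigenvalues are -4, -1, 5.
r=5: eigenvector (-1, 1, 2).
r=-1: eigenvector (0, 0, 1).
r=-4: eigenvector (-2, 1, 4).
P = [[-1, 0, -2], [1, 0, 1], [2, 1, 4]], D = diag(5, -1, -4), P⁻¹ = [[1, 2, 0], [2, 0, 1], [-1, -1, 0]].
Q⁴ = P·diag(625, 1, 256)·P⁻¹ = [[-113, -738, 0], [369, 994, 0], [228, 1476, 1]].
The requested entry is 228.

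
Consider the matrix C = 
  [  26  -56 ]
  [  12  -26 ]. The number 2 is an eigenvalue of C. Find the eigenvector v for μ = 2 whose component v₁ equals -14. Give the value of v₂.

-6

C − 2I = [[24, -56], [12, -28]].
Solving (C − 2I)v = 0 gives the eigenspace spanned by (-14, -6).
With v₁ = -14, v = (-14, -6), so v₂ = -6.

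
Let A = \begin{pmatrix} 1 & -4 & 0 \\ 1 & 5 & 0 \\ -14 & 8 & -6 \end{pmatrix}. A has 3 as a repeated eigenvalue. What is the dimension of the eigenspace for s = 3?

1

A − 3I = [[-2, -4, 0], [1, 2, 0], [-14, 8, -9]].
This matrix has rank 2, so its null space has dimension 3 − 2 = 1.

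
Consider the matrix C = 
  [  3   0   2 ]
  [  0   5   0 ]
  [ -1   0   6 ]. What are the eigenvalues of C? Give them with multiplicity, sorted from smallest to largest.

Characteristic polynomial: p(r) = r^3 - 14r^2 + 65r - 100 = (r - 5)^2(r - 4).
Roots (with multiplicity): 4, 5, 5.

4, 5, 5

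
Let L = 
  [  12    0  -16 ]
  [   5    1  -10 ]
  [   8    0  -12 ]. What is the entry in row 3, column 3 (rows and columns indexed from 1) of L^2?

Characteristic polynomial: μ^3 - μ^2 - 16μ + 16 = (μ - 4)(μ - 1)(μ + 4), so the eigenvalues are -4, 1, 4.
μ=-4: eigenvector (1, 1, 1).
μ=1: eigenvector (0, 1, 0).
μ=4: eigenvector (2, 0, 1).
P = [[1, 0, 2], [1, 1, 0], [1, 0, 1]], D = diag(-4, 1, 4), P⁻¹ = [[-1, 0, 2], [1, 1, -2], [1, 0, -1]].
L² = P·diag(16, 1, 16)·P⁻¹ = [[16, 0, 0], [-15, 1, 30], [0, 0, 16]].
The requested entry is 16.

16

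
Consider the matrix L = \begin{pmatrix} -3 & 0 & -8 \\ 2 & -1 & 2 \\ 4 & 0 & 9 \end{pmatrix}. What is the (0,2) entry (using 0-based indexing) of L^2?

Characteristic polynomial: μ^3 - 5μ^2 - μ + 5 = (μ - 5)(μ - 1)(μ + 1), so the eigenvalues are -1, 1, 5.
μ=5: eigenvector (-1, 0, 1).
μ=-1: eigenvector (0, 1, 0).
μ=1: eigenvector (-2, -1, 1).
P = [[-1, 0, -2], [0, 1, -1], [1, 0, 1]], D = diag(5, -1, 1), P⁻¹ = [[1, 0, 2], [-1, 1, -1], [-1, 0, -1]].
L² = P·diag(25, 1, 1)·P⁻¹ = [[-23, 0, -48], [0, 1, 0], [24, 0, 49]].
The requested entry is -48.

-48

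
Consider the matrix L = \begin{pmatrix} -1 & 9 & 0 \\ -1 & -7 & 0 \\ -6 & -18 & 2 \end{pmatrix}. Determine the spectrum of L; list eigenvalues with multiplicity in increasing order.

-4, -4, 2

Characteristic polynomial: p(s) = s^3 + 6s^2 - 32 = (s - 2)(s + 4)^2.
Roots (with multiplicity): -4, -4, 2.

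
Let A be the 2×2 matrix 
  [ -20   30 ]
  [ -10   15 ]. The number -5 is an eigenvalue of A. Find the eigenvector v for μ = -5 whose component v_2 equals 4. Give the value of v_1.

8

A + 5I = [[-15, 30], [-10, 20]].
Solving (A + 5I)v = 0 gives the eigenspace spanned by (8, 4).
With v_2 = 4, v = (8, 4), so v_1 = 8.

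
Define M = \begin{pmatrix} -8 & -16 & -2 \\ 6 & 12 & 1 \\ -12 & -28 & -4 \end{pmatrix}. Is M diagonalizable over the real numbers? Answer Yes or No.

Characteristic polynomial: p(s) = s^3 - 12s - 16 = (s - 4)(s + 2)^2.
s = -2 has algebraic multiplicity 2; rank(M + 2I) = 2, so geometric multiplicity = 1.
Geometric multiplicity < algebraic multiplicity, so M is not diagonalizable.

No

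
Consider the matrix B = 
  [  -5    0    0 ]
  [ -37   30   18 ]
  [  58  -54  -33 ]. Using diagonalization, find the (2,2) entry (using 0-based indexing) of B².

Characteristic polynomial: t^3 + 8t^2 - 3t - 90 = (t - 3)(t + 5)(t + 6), so the eigenvalues are -6, -5, 3.
t=-5: eigenvector (1, -1, 4).
t=-6: eigenvector (0, 1, -2).
t=3: eigenvector (0, 2, -3).
P = [[1, 0, 0], [-1, 1, 2], [4, -2, -3]], D = diag(-5, -6, 3), P⁻¹ = [[1, 0, 0], [5, -3, -2], [-2, 2, 1]].
B² = P·diag(25, 36, 9)·P⁻¹ = [[25, 0, 0], [119, -72, -54], [-206, 162, 117]].
The requested entry is 117.

117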